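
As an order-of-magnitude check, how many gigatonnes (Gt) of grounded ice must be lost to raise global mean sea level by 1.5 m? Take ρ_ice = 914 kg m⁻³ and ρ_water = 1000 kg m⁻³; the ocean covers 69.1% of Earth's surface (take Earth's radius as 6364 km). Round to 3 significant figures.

Required water volume = Δh × A = 1.5 m × 3.52×10^14 m² = 5.275×10^14 m³.
ρ_w = 1000 kg m⁻³, so the mass of water = 5.275×10^14 m³ × 1000 kg m⁻³ = 5.275×10^17 kg = 5.28×10^5 Gt (and the same mass of ice, by conservation).

≈ 5.28×10^5 Gt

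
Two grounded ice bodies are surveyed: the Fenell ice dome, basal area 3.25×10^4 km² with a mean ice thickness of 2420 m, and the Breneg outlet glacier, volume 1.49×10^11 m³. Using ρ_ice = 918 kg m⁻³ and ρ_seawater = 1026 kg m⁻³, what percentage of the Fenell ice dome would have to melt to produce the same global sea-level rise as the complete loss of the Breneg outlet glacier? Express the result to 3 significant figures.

≈ 0.189 %

Equal sea-level rise means equal mass of meltwater, i.e. equal mass of ice lost.
Ice mass of Breneg: 1.368×10^14 kg; ice mass of Fenell: 7.220×10^16 kg.
Fraction required = 1.368×10^14 / 7.220×10^16 = 1.89×10^-3 → 0.189 %.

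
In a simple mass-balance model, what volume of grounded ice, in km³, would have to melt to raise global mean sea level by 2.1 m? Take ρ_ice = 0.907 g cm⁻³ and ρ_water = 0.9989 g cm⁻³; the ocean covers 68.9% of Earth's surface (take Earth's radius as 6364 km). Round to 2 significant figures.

≈ 8.1×10^5 km³

Required water volume = Δh × A = 2.1 m × 3.51×10^14 m² = 7.364×10^14 m³ = 7.364×10^5 km³.
Ice volume = water volume × ρ_w/ρ_ice = 7.364×10^5 × 998.9/907 = 8.1×10^5 km³.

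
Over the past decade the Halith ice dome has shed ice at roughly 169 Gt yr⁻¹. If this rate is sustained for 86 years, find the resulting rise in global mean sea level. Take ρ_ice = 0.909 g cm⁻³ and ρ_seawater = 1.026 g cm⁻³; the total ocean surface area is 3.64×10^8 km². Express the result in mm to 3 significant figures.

≈ 38.9 mm

Total mass lost = 169 Gt/yr × 86 yr = 1.453×10^4 Gt = 1.453×10^16 kg.
ρ_w = 1.026 g cm⁻³ = 1026 kg m⁻³, so water volume = 1.453×10^16 / 1026 = 1.417×10^13 m³.
Δh = 1.417×10^13 / 3.64×10^14 = 0.0389 m = 38.9 mm.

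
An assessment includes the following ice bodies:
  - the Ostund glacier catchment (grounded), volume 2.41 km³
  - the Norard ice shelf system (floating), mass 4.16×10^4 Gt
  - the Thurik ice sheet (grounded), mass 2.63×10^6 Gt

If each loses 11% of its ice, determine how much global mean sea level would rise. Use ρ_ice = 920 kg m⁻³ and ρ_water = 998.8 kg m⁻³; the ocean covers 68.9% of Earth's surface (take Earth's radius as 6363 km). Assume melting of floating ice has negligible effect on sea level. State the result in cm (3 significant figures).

≈ 82.6 cm

Ostund: 0.11 × 2.41 km³ × (920/998.8) = 0.2442 km³ of water.
The Norard ice shelf system is floating and already displaces its own weight of water, so its melt adds essentially nothing to sea level.
Thurik: 0.11 × 2.63×10^6 Gt = 2.893×10^17 kg; dividing by ρ_w = 998.8 kg m⁻³ gives 2.896×10^14 m³ of water.
Total added water ≈ 2.896×10^14 m³ over 3.51×10^14 m² → Δh = 0.826 m = 82.6 cm.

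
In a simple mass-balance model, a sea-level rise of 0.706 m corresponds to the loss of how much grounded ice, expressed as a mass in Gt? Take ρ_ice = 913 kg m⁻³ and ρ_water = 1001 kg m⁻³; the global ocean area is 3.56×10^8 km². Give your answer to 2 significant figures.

≈ 2.5×10^5 Gt

Required water volume = Δh × A = 0.706 m × 3.56×10^14 m² = 2.513×10^14 m³.
ρ_w = 1001 kg m⁻³, so the mass of water = 2.513×10^14 m³ × 1001 kg m⁻³ = 2.516×10^17 kg = 2.5×10^5 Gt (and the same mass of ice, by conservation).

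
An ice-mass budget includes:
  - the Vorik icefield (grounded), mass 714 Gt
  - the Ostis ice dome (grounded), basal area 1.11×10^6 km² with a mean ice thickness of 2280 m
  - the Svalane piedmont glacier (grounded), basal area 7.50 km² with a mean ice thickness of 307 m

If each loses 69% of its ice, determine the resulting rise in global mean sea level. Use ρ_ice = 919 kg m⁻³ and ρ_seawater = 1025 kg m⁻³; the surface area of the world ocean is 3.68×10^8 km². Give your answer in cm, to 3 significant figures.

≈ 426 cm

Vorik: 0.69 × 714 Gt = 4.927×10^14 kg; dividing by ρ_w = 1025 kg m⁻³ gives 4.806×10^11 m³ of water.
Ostis: ice volume = 1.11×10^6 km² × 2280 m = 2.531×10^6 km³; 0.69 × 2.531×10^6 × (919/1025) = 1.566×10^6 km³ of water.
Svalane: ice volume = 7.50 km² × 307 m = 2.303 km³; 0.69 × 2.303 × (919/1025) = 1.424 km³ of water.
Total added water ≈ 1.566×10^15 m³ over 3.68×10^14 m² → Δh = 4.26 m = 426 cm.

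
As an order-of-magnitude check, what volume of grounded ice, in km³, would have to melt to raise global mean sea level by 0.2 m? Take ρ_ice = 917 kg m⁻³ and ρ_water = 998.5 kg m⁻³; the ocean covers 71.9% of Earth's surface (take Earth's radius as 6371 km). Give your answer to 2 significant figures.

Required water volume = Δh × A = 0.2 m × 3.67×10^14 m² = 7.335×10^13 m³ = 7.335×10^4 km³.
Ice volume = water volume × ρ_w/ρ_ice = 7.335×10^4 × 998.5/917 = 8.0×10^4 km³.

≈ 8.0×10^4 km³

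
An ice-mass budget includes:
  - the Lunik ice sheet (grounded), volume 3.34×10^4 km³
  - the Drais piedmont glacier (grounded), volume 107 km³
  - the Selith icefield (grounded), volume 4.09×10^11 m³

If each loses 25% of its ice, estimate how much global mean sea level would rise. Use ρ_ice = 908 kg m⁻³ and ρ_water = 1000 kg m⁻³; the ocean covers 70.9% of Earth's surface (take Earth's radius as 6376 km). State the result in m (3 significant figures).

≈ 0.0213 m

Lunik: 0.25 × 3.34×10^4 km³ × (908/1000) = 7582 km³ of water.
Drais: 0.25 × 107 km³ × (908/1000) = 24.29 km³ of water.
Selith: 0.25 × 4.09×10^11 m³ × (908/1000) = 9.284×10^10 m³ of water.
Total added water ≈ 7.699×10^12 m³ over 3.62×10^14 m² → Δh = 0.0213 m.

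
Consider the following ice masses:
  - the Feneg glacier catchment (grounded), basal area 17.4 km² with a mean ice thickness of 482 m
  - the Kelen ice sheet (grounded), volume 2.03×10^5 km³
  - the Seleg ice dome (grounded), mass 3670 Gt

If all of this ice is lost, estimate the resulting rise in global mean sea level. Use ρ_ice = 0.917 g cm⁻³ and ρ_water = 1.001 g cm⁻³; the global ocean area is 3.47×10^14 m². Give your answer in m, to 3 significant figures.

Feneg: ice volume = 17.4 km² × 482 m = 8.387 km³; 8.387 × (917/1001) = 7.683 km³ of water.
Kelen: 2.03×10^5 km³ × (917/1001) = 1.860×10^5 km³ of water.
Seleg: 3670 Gt = 3.670×10^15 kg; dividing by ρ_w = 1.001 g cm⁻³ = 1001 kg m⁻³ gives 3.666×10^12 m³ of water.
Total added water ≈ 1.896×10^14 m³ over 3.47×10^14 m² → Δh = 0.547 m.

≈ 0.547 m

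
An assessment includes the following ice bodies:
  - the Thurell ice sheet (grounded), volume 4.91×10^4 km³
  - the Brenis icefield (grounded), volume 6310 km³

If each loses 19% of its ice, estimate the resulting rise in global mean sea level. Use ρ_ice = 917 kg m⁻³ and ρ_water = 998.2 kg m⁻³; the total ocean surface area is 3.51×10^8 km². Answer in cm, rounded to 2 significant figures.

≈ 2.8 cm

Thurell: 0.19 × 4.91×10^4 km³ × (917/998.2) = 8570 km³ of water.
Brenis: 0.19 × 6310 km³ × (917/998.2) = 1101 km³ of water.
Total added water ≈ 9.671×10^12 m³ over 3.51×10^14 m² → Δh = 0.0276 m = 2.8 cm.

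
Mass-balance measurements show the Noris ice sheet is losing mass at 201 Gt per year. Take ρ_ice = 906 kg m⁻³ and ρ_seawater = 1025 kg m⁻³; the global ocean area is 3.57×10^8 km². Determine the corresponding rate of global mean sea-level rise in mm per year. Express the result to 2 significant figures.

≈ 0.55 mm/yr

ρ_w = 1025 kg m⁻³. Annual water volume added = 201 Gt / ρ_w = 2.010×10^14 kg / 1025 kg m⁻³ = 1.961×10^11 m³.
Δh per year = 1.961×10^11 / 3.57×10^14 = 5.49×10^-4 m = 0.55 mm.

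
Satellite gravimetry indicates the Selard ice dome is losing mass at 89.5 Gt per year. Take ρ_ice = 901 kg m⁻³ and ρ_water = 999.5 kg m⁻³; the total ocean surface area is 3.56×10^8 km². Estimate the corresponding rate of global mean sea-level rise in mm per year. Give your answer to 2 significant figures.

≈ 0.25 mm/yr

ρ_w = 999.5 kg m⁻³. Annual water volume added = 89.5 Gt / ρ_w = 8.950×10^13 kg / 999.5 kg m⁻³ = 8.954×10^10 m³.
Δh per year = 8.954×10^10 / 3.56×10^14 = 2.52×10^-4 m = 0.25 mm.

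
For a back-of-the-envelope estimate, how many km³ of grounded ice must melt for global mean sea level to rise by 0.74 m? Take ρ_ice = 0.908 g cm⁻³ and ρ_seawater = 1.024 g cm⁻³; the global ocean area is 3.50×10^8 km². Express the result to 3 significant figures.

≈ 2.92×10^5 km³

Required water volume = Δh × A = 0.74 m × 3.50×10^14 m² = 2.590×10^14 m³ = 2.590×10^5 km³.
Ice volume = water volume × ρ_w/ρ_ice = 2.590×10^5 × 1024/908 = 2.92×10^5 km³.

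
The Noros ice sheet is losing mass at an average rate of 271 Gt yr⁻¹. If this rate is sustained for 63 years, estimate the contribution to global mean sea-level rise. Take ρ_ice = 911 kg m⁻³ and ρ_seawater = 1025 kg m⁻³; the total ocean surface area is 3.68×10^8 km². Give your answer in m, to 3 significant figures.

Total mass lost = 271 Gt/yr × 63 yr = 1.707×10^4 Gt = 1.707×10^16 kg.
ρ_w = 1025 kg m⁻³, so water volume = 1.707×10^16 / 1025 = 1.666×10^13 m³.
Δh = 1.666×10^13 / 3.68×10^14 = 0.0453 m.

≈ 0.0453 m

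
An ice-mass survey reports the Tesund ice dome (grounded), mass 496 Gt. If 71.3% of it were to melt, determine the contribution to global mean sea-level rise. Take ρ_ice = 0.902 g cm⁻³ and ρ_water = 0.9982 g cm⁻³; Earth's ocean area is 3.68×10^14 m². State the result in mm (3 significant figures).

≈ 0.963 mm

Tesund: 0.713 × 496 Gt = 3.536×10^14 kg; dividing by ρ_w = 0.9982 g cm⁻³ = 998.2 kg m⁻³ gives 3.543×10^11 m³ of water.
Spread over 3.68×10^14 m² of ocean, Δh = 3.543×10^11 / 3.68×10^14 = 9.63×10^-4 m = 0.963 mm.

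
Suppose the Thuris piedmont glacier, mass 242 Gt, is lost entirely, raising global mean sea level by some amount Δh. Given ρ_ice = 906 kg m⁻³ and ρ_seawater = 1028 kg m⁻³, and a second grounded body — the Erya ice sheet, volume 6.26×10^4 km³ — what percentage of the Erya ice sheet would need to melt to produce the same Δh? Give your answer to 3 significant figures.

Equal sea-level rise means equal mass of meltwater, i.e. equal mass of ice lost.
Ice mass of Thuris: 2.420×10^14 kg; ice mass of Erya: 5.672×10^16 kg.
Fraction required = 2.420×10^14 / 5.672×10^16 = 4.27×10^-3 → 0.427 %.

≈ 0.427 %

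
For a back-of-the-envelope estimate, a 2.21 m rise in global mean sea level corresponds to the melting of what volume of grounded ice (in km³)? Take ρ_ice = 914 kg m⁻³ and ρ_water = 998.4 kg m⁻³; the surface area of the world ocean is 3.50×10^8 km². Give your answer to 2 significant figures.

Required water volume = Δh × A = 2.21 m × 3.50×10^14 m² = 7.735×10^14 m³ = 7.735×10^5 km³.
Ice volume = water volume × ρ_w/ρ_ice = 7.735×10^5 × 998.4/914 = 8.4×10^5 km³.

≈ 8.4×10^5 km³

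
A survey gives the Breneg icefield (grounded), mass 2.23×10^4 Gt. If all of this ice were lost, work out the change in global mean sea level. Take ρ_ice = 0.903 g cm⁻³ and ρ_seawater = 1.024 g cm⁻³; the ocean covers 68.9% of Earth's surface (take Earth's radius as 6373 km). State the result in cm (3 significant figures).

≈ 6.19 cm

Breneg: 2.23×10^4 Gt = 2.230×10^16 kg; dividing by ρ_w = 1.024 g cm⁻³ = 1024 kg m⁻³ gives 2.178×10^13 m³ of water.
Spread over 3.52×10^14 m² of ocean, Δh = 2.178×10^13 / 3.52×10^14 = 0.0619 m = 6.19 cm.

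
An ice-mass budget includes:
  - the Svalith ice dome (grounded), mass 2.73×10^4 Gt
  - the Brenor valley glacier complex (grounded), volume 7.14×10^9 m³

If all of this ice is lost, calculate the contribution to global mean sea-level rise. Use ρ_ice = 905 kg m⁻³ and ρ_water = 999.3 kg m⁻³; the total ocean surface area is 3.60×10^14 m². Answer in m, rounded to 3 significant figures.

≈ 0.0759 m

Svalith: 2.73×10^4 Gt = 2.730×10^16 kg; dividing by ρ_w = 999.3 kg m⁻³ gives 2.732×10^13 m³ of water.
Brenor: 7.14×10^9 m³ × (905/999.3) = 6.466×10^9 m³ of water.
Total added water ≈ 2.733×10^13 m³ over 3.60×10^14 m² → Δh = 0.0759 m.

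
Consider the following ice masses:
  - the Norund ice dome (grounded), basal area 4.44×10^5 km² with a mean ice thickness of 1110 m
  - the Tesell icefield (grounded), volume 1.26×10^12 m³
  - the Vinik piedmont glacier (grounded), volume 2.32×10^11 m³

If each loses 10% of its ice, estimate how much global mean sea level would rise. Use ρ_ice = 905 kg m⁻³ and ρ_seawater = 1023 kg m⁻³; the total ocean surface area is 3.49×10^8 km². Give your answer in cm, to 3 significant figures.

Norund: ice volume = 4.44×10^5 km² × 1110 m = 4.928×10^5 km³; 0.1 × 4.928×10^5 × (905/1023) = 4.360×10^4 km³ of water.
Tesell: 0.1 × 1.26×10^12 m³ × (905/1023) = 1.115×10^11 m³ of water.
Vinik: 0.1 × 2.32×10^11 m³ × (905/1023) = 2.052×10^10 m³ of water.
Total added water ≈ 4.373×10^13 m³ over 3.49×10^14 m² → Δh = 0.125 m = 12.5 cm.

≈ 12.5 cm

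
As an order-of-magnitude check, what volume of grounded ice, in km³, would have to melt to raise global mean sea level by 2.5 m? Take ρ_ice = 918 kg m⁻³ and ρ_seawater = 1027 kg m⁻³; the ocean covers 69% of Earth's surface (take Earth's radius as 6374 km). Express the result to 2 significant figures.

Required water volume = Δh × A = 2.5 m × 3.52×10^14 m² = 8.807×10^14 m³ = 8.807×10^5 km³.
Ice volume = water volume × ρ_w/ρ_ice = 8.807×10^5 × 1027/918 = 9.9×10^5 km³.

≈ 9.9×10^5 km³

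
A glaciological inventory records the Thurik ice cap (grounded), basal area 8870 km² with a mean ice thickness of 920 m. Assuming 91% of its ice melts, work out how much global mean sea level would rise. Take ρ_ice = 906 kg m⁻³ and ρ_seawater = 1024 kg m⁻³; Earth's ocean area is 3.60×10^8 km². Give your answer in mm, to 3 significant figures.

≈ 18.3 mm

Thurik: ice volume = 8870 km² × 920 m = 8160 km³; 0.91 × 8160 × (906/1024) = 6570 km³ of water.
Spread over 3.60×10^14 m² of ocean, Δh = 6.570×10^12 / 3.60×10^14 = 0.0183 m = 18.3 mm.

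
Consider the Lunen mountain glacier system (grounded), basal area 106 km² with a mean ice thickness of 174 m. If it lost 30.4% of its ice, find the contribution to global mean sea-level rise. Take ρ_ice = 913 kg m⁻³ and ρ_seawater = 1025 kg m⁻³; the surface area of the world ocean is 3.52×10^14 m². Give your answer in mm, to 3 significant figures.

Lunen: ice volume = 106 km² × 174 m = 18.44 km³; 0.304 × 18.44 × (913/1025) = 4.994 km³ of water.
Spread over 3.52×10^14 m² of ocean, Δh = 4.994×10^9 / 3.52×10^14 = 1.42×10^-5 m = 0.0142 mm.

≈ 0.0142 mm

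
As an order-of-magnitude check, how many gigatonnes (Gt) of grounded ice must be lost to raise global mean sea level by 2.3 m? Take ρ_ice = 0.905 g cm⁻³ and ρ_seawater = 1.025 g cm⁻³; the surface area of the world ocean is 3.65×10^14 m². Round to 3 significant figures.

Required water volume = Δh × A = 2.3 m × 3.65×10^14 m² = 8.395×10^14 m³.
ρ_w = 1.025 g cm⁻³ = 1025 kg m⁻³, so the mass of water = 8.395×10^14 m³ × 1025 kg m⁻³ = 8.605×10^17 kg = 8.60×10^5 Gt (and the same mass of ice, by conservation).

≈ 8.60×10^5 Gt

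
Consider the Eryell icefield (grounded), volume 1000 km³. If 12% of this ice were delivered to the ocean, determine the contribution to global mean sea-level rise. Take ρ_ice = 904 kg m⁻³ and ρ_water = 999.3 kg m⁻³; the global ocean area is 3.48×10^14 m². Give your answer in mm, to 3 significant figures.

Eryell: 0.12 × 1000 km³ × (904/999.3) = 108.6 km³ of water.
Spread over 3.48×10^14 m² of ocean, Δh = 1.086×10^11 / 3.48×10^14 = 3.12×10^-4 m = 0.312 mm.

≈ 0.312 mm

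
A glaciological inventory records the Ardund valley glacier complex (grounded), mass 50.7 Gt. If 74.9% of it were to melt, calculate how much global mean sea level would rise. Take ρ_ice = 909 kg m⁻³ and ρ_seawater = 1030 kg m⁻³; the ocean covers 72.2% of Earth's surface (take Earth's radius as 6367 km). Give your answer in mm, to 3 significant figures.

≈ 0.100 mm

Ardund: 0.749 × 50.7 Gt = 3.797×10^13 kg; dividing by ρ_w = 1030 kg m⁻³ gives 3.687×10^10 m³ of water.
Spread over 3.68×10^14 m² of ocean, Δh = 3.687×10^10 / 3.68×10^14 = 1.00×10^-4 m = 0.100 mm.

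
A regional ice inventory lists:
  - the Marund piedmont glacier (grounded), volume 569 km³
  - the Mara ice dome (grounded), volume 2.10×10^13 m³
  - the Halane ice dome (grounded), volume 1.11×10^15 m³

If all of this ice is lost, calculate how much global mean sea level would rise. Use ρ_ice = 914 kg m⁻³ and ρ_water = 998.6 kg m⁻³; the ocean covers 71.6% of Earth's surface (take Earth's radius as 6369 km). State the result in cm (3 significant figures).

Marund: 569 km³ × (914/998.6) = 520.8 km³ of water.
Mara: 2.10×10^13 m³ × (914/998.6) = 1.922×10^13 m³ of water.
Halane: 1.11×10^15 m³ × (914/998.6) = 1.016×10^15 m³ of water.
Total added water ≈ 1.036×10^15 m³ over 3.65×10^14 m² → Δh = 2.84 m = 284 cm.

≈ 284 cm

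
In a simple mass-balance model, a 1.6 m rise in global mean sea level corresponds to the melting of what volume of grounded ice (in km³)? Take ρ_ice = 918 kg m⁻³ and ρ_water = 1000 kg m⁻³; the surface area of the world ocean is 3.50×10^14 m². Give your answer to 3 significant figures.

Required water volume = Δh × A = 1.6 m × 3.50×10^14 m² = 5.600×10^14 m³ = 5.600×10^5 km³.
Ice volume = water volume × ρ_w/ρ_ice = 5.600×10^5 × 1000/918 = 6.10×10^5 km³.

≈ 6.10×10^5 km³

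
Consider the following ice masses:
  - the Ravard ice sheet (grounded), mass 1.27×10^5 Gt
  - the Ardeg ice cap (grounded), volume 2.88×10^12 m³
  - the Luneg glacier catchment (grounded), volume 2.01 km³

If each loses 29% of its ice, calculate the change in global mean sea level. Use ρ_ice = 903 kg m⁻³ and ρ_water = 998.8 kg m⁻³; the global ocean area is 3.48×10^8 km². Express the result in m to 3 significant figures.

≈ 0.108 m

Ravard: 0.29 × 1.27×10^5 Gt = 3.683×10^16 kg; dividing by ρ_w = 998.8 kg m⁻³ gives 3.687×10^13 m³ of water.
Ardeg: 0.29 × 2.88×10^12 m³ × (903/998.8) = 7.551×10^11 m³ of water.
Luneg: 0.29 × 2.01 km³ × (903/998.8) = 0.5270 km³ of water.
Total added water ≈ 3.763×10^13 m³ over 3.48×10^14 m² → Δh = 0.108 m.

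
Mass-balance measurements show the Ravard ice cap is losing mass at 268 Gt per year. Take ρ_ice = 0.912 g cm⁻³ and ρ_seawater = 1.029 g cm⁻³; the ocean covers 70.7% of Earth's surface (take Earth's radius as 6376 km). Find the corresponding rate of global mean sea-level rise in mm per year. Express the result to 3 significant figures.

ρ_w = 1.029 g cm⁻³ = 1029 kg m⁻³. Annual water volume added = 268 Gt / ρ_w = 2.680×10^14 kg / 1029 kg m⁻³ = 2.604×10^11 m³.
Δh per year = 2.604×10^11 / 3.61×10^14 = 7.21×10^-4 m = 0.721 mm.

≈ 0.721 mm/yr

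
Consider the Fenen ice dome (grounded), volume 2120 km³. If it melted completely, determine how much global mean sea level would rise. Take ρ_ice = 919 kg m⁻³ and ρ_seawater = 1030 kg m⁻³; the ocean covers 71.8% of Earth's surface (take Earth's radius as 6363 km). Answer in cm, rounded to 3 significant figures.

Fenen: 2120 km³ × (919/1030) = 1892 km³ of water.
Spread over 3.65×10^14 m² of ocean, Δh = 1.892×10^12 / 3.65×10^14 = 5.18×10^-3 m = 0.518 cm.

≈ 0.518 cm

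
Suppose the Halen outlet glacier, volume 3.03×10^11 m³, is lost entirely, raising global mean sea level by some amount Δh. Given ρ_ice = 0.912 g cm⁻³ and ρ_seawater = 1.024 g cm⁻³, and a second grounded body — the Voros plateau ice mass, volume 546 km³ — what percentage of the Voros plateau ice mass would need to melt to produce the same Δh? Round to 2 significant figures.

Equal sea-level rise means equal mass of meltwater, i.e. equal mass of ice lost.
Ice mass of Halen: 2.763×10^14 kg; ice mass of Voros: 4.980×10^14 kg.
Fraction required = 2.763×10^14 / 4.980×10^14 = 0.555 → 55 %.

≈ 55 %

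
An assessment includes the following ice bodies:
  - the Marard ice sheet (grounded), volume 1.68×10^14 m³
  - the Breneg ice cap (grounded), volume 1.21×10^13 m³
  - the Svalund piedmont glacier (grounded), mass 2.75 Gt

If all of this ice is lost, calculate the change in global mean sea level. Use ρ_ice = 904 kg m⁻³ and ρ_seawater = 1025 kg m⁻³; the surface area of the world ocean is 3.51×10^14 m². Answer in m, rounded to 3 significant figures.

≈ 0.453 m

Marard: 1.68×10^14 m³ × (904/1025) = 1.482×10^14 m³ of water.
Breneg: 1.21×10^13 m³ × (904/1025) = 1.067×10^13 m³ of water.
Svalund: 2.75 Gt = 2.750×10^12 kg; dividing by ρ_w = 1025 kg m⁻³ gives 2.683×10^9 m³ of water.
Total added water ≈ 1.588×10^14 m³ over 3.51×10^14 m² → Δh = 0.453 m.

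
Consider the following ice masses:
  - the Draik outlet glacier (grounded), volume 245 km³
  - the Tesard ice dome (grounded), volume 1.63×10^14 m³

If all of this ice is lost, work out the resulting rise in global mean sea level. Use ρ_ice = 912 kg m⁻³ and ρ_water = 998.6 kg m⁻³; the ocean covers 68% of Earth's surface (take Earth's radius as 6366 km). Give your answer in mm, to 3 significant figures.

≈ 431 mm

Draik: 245 km³ × (912/998.6) = 223.8 km³ of water.
Tesard: 1.63×10^14 m³ × (912/998.6) = 1.489×10^14 m³ of water.
Total added water ≈ 1.491×10^14 m³ over 3.46×10^14 m² → Δh = 0.431 m = 431 mm.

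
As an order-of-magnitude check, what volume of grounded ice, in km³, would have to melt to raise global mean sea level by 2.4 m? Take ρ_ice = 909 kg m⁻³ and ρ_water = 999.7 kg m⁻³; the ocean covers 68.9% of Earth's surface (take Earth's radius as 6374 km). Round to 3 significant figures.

≈ 9.28×10^5 km³

Required water volume = Δh × A = 2.4 m × 3.52×10^14 m² = 8.442×10^14 m³ = 8.442×10^5 km³.
Ice volume = water volume × ρ_w/ρ_ice = 8.442×10^5 × 999.7/909 = 9.28×10^5 km³.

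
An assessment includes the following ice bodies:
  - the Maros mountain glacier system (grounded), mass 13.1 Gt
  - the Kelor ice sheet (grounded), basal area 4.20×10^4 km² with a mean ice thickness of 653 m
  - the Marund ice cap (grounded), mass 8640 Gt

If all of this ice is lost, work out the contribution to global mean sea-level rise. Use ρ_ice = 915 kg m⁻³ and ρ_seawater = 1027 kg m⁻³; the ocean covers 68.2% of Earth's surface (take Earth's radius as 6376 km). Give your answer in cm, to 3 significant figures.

Maros: 13.1 Gt = 1.310×10^13 kg; dividing by ρ_w = 1027 kg m⁻³ gives 1.276×10^10 m³ of water.
Kelor: ice volume = 4.20×10^4 km² × 653 m = 2.743×10^4 km³; 2.743×10^4 × (915/1027) = 2.444×10^4 km³ of water.
Marund: 8640 Gt = 8.640×10^15 kg; dividing by ρ_w = 1027 kg m⁻³ gives 8.413×10^12 m³ of water.
Total added water ≈ 3.286×10^13 m³ over 3.48×10^14 m² → Δh = 0.0943 m = 9.43 cm.

≈ 9.43 cm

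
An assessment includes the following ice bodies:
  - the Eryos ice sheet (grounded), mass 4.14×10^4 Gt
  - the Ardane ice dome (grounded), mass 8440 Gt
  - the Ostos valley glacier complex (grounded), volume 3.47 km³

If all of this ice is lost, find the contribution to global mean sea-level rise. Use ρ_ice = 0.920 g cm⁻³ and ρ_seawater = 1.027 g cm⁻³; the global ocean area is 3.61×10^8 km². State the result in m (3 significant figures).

≈ 0.134 m

Eryos: 4.14×10^4 Gt = 4.140×10^16 kg; dividing by ρ_w = 1.027 g cm⁻³ = 1027 kg m⁻³ gives 4.031×10^13 m³ of water.
Ardane: 8440 Gt = 8.440×10^15 kg; dividing by ρ_w = 1027 kg m⁻³ gives 8.218×10^12 m³ of water.
Ostos: 3.47 km³ × (920/1027) = 3.108 km³ of water.
Total added water ≈ 4.853×10^13 m³ over 3.61×10^14 m² → Δh = 0.134 m.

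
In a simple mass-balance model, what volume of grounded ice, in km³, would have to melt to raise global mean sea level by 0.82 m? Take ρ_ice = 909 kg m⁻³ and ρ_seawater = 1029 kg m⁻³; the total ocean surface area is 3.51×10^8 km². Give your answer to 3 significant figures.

≈ 3.26×10^5 km³

Required water volume = Δh × A = 0.82 m × 3.51×10^14 m² = 2.878×10^14 m³ = 2.878×10^5 km³.
Ice volume = water volume × ρ_w/ρ_ice = 2.878×10^5 × 1029/909 = 3.26×10^5 km³.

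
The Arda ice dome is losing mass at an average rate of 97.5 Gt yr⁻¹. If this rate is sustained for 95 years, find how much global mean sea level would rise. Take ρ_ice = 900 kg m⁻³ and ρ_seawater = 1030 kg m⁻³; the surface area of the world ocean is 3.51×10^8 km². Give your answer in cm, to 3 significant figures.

Total mass lost = 97.5 Gt/yr × 95 yr = 9262 Gt = 9.262×10^15 kg.
ρ_w = 1030 kg m⁻³, so water volume = 9.262×10^15 / 1030 = 8.993×10^12 m³.
Δh = 8.993×10^12 / 3.51×10^14 = 0.0256 m = 2.56 cm.

≈ 2.56 cm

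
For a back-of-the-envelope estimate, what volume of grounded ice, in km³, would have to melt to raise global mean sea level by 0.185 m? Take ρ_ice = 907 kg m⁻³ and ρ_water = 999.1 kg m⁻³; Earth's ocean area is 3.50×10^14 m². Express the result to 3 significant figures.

Required water volume = Δh × A = 0.185 m × 3.50×10^14 m² = 6.475×10^13 m³ = 6.475×10^4 km³.
Ice volume = water volume × ρ_w/ρ_ice = 6.475×10^4 × 999.1/907 = 7.13×10^4 km³.

≈ 7.13×10^4 km³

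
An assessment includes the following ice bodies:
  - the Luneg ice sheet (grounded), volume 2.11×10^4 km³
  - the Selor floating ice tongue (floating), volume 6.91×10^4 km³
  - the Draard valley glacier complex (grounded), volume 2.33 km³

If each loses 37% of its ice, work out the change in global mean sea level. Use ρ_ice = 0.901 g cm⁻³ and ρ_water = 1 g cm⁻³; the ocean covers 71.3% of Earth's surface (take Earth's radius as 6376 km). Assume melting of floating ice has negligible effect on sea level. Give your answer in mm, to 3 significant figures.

≈ 19.3 mm

Luneg: 0.37 × 2.11×10^4 km³ × (901/1000) = 7034 km³ of water.
The Selor floating ice tongue is floating and already displaces its own weight of water, so its melt adds essentially nothing to sea level.
Draard: 0.37 × 2.33 km³ × (901/1000) = 0.7768 km³ of water.
Total added water ≈ 7.035×10^12 m³ over 3.64×10^14 m² → Δh = 0.0193 m = 19.3 mm.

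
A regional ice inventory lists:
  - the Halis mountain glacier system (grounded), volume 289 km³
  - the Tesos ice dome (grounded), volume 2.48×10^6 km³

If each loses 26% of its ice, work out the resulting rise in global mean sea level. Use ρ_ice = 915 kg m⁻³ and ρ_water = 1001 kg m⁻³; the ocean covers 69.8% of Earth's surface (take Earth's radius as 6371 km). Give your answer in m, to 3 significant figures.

Halis: 0.26 × 289 km³ × (915/1001) = 68.68 km³ of water.
Tesos: 0.26 × 2.48×10^6 km³ × (915/1001) = 5.894×10^5 km³ of water.
Total added water ≈ 5.895×10^14 m³ over 3.56×10^14 m² → Δh = 1.66 m.

≈ 1.66 m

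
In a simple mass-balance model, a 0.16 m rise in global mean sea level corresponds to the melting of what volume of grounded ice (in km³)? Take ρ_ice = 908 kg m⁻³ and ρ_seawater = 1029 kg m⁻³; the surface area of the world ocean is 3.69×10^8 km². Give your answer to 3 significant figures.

≈ 6.69×10^4 km³

Required water volume = Δh × A = 0.16 m × 3.69×10^14 m² = 5.904×10^13 m³ = 5.904×10^4 km³.
Ice volume = water volume × ρ_w/ρ_ice = 5.904×10^4 × 1029/908 = 6.69×10^4 km³.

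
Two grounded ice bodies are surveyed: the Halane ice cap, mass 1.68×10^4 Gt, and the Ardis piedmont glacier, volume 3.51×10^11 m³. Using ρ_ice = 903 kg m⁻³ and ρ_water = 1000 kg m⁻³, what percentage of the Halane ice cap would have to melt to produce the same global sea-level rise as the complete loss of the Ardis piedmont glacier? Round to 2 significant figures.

≈ 1.9 %

Equal sea-level rise means equal mass of meltwater, i.e. equal mass of ice lost.
Ice mass of Ardis: 3.170×10^14 kg; ice mass of Halane: 1.680×10^16 kg.
Fraction required = 3.170×10^14 / 1.680×10^16 = 0.0189 → 1.9 %.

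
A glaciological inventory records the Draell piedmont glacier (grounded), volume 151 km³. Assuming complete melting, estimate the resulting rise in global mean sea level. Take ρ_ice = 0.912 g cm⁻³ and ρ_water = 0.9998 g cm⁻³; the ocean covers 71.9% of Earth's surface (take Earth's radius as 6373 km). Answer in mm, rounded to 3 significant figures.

Draell: 151 km³ × (912/999.8) = 137.7 km³ of water.
Spread over 3.67×10^14 m² of ocean, Δh = 1.377×10^11 / 3.67×10^14 = 3.75×10^-4 m = 0.375 mm.

≈ 0.375 mm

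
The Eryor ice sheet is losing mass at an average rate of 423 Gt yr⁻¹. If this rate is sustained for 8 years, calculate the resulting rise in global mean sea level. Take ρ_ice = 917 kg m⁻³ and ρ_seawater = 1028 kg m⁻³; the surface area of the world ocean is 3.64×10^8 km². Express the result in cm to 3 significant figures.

Total mass lost = 423 Gt/yr × 8 yr = 3384 Gt = 3.384×10^15 kg.
ρ_w = 1028 kg m⁻³, so water volume = 3.384×10^15 / 1028 = 3.292×10^12 m³.
Δh = 3.292×10^12 / 3.64×10^14 = 9.04×10^-3 m = 0.904 cm.

≈ 0.904 cm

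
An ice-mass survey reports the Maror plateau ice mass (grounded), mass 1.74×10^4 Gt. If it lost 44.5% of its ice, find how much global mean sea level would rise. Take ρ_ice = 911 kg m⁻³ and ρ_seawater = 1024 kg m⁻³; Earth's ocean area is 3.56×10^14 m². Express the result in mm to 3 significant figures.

Maror: 0.445 × 1.74×10^4 Gt = 7.743×10^15 kg; dividing by ρ_w = 1024 kg m⁻³ gives 7.562×10^12 m³ of water.
Spread over 3.56×10^14 m² of ocean, Δh = 7.562×10^12 / 3.56×10^14 = 0.0212 m = 21.2 mm.

≈ 21.2 mm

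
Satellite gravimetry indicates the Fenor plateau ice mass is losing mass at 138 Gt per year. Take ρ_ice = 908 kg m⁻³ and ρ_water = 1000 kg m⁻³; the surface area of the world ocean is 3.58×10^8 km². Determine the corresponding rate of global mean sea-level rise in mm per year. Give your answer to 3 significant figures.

≈ 0.385 mm/yr

ρ_w = 1000 kg m⁻³. Annual water volume added = 138 Gt / ρ_w = 1.380×10^14 kg / 1000 kg m⁻³ = 1.380×10^11 m³.
Δh per year = 1.380×10^11 / 3.58×10^14 = 3.85×10^-4 m = 0.385 mm.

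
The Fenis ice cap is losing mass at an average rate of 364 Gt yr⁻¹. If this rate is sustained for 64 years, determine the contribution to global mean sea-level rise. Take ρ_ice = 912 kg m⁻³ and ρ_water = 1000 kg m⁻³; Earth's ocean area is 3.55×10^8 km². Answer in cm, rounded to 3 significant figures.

Total mass lost = 364 Gt/yr × 64 yr = 2.330×10^4 Gt = 2.330×10^16 kg.
ρ_w = 1000 kg m⁻³, so water volume = 2.330×10^16 / 1000 = 2.330×10^13 m³.
Δh = 2.330×10^13 / 3.55×10^14 = 0.0656 m = 6.56 cm.

≈ 6.56 cm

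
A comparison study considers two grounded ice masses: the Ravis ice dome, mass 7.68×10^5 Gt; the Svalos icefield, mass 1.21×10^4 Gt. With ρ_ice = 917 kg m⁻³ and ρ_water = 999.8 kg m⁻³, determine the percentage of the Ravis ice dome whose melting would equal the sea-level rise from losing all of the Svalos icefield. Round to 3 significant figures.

Equal sea-level rise means equal mass of meltwater, i.e. equal mass of ice lost.
Ice mass of Svalos: 1.210×10^16 kg; ice mass of Ravis: 7.680×10^17 kg.
Fraction required = 1.210×10^16 / 7.680×10^17 = 0.0158 → 1.58 %.

≈ 1.58 %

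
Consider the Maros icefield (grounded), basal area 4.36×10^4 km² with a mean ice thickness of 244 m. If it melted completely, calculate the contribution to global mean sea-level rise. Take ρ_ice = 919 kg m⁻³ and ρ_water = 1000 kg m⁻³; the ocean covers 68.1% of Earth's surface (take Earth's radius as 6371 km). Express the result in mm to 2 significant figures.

Maros: ice volume = 4.36×10^4 km² × 244 m = 1.064×10^4 km³; 1.064×10^4 × (919/1000) = 9777 km³ of water.
Spread over 3.47×10^14 m² of ocean, Δh = 9.777×10^12 / 3.47×10^14 = 0.0281 m = 28 mm.

≈ 28 mm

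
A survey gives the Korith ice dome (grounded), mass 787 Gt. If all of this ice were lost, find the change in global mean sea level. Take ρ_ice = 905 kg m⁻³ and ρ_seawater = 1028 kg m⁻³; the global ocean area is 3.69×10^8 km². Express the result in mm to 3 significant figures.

Korith: 787 Gt = 7.870×10^14 kg; dividing by ρ_w = 1028 kg m⁻³ gives 7.656×10^11 m³ of water.
Spread over 3.69×10^14 m² of ocean, Δh = 7.656×10^11 / 3.69×10^14 = 2.07×10^-3 m = 2.07 mm.

≈ 2.07 mm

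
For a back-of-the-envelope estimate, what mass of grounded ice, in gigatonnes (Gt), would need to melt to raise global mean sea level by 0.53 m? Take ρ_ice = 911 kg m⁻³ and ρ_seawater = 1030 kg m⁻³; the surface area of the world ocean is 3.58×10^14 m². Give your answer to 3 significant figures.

≈ 1.95×10^5 Gt

Required water volume = Δh × A = 0.53 m × 3.58×10^14 m² = 1.897×10^14 m³.
ρ_w = 1030 kg m⁻³, so the mass of water = 1.897×10^14 m³ × 1030 kg m⁻³ = 1.954×10^17 kg = 1.95×10^5 Gt (and the same mass of ice, by conservation).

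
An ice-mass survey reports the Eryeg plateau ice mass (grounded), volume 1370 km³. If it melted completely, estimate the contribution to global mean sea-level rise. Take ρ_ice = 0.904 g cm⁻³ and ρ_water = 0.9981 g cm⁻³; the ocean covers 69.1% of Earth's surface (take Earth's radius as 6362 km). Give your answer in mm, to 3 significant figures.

Eryeg: 1370 km³ × (904/998.1) = 1241 km³ of water.
Spread over 3.51×10^14 m² of ocean, Δh = 1.241×10^12 / 3.51×10^14 = 3.53×10^-3 m = 3.53 mm.

≈ 3.53 mm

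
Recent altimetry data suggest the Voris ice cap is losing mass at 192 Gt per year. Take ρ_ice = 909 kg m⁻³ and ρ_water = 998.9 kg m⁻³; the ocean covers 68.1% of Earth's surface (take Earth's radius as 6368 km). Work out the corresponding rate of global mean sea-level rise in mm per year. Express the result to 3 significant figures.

ρ_w = 998.9 kg m⁻³. Annual water volume added = 192 Gt / ρ_w = 1.920×10^14 kg / 998.9 kg m⁻³ = 1.922×10^11 m³.
Δh per year = 1.922×10^11 / 3.47×10^14 = 5.54×10^-4 m = 0.554 mm.

≈ 0.554 mm/yr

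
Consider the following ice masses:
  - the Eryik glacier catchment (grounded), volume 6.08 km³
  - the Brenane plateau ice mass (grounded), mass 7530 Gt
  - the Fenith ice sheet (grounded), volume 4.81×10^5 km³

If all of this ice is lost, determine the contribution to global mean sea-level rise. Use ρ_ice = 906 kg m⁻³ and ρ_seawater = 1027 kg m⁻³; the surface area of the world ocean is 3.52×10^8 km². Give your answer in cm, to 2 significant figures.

Eryik: 6.08 km³ × (906/1027) = 5.364 km³ of water.
Brenane: 7530 Gt = 7.530×10^15 kg; dividing by ρ_w = 1027 kg m⁻³ gives 7.332×10^12 m³ of water.
Fenith: 4.81×10^5 km³ × (906/1027) = 4.243×10^5 km³ of water.
Total added water ≈ 4.317×10^14 m³ over 3.52×10^14 m² → Δh = 1.23 m = 120 cm.

≈ 120 cm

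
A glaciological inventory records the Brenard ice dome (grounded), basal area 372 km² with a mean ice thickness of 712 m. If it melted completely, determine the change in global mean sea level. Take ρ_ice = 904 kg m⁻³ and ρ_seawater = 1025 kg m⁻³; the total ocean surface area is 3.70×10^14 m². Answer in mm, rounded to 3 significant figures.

≈ 0.631 mm

Brenard: ice volume = 372 km² × 712 m = 264.9 km³; 264.9 × (904/1025) = 233.6 km³ of water.
Spread over 3.70×10^14 m² of ocean, Δh = 2.336×10^11 / 3.70×10^14 = 6.31×10^-4 m = 0.631 mm.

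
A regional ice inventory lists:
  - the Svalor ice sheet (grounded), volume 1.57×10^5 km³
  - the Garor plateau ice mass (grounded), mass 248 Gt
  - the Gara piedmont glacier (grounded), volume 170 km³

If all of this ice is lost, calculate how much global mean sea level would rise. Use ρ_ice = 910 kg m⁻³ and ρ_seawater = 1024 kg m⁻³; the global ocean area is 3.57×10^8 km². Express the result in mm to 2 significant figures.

≈ 390 mm

Svalor: 1.57×10^5 km³ × (910/1024) = 1.395×10^5 km³ of water.
Garor: 248 Gt = 2.480×10^14 kg; dividing by ρ_w = 1024 kg m⁻³ gives 2.422×10^11 m³ of water.
Gara: 170 km³ × (910/1024) = 151.1 km³ of water.
Total added water ≈ 1.399×10^14 m³ over 3.57×10^14 m² → Δh = 0.392 m = 390 mm.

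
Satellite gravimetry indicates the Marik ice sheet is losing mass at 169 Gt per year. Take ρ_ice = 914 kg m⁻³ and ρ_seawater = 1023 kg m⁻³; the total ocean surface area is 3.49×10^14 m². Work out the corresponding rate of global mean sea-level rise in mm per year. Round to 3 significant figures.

ρ_w = 1023 kg m⁻³. Annual water volume added = 169 Gt / ρ_w = 1.690×10^14 kg / 1023 kg m⁻³ = 1.652×10^11 m³.
Δh per year = 1.652×10^11 / 3.49×10^14 = 4.73×10^-4 m = 0.473 mm.

≈ 0.473 mm/yr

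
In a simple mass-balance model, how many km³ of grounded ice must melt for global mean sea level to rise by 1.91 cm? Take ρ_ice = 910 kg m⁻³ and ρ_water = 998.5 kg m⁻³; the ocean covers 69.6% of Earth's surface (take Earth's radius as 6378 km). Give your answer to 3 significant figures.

Required water volume = Δh × A = 0.0191 m × 3.56×10^14 m² = 6.796×10^12 m³ = 6796 km³.
Ice volume = water volume × ρ_w/ρ_ice = 6796 × 998.5/910 = 7460 km³.

≈ 7460 km³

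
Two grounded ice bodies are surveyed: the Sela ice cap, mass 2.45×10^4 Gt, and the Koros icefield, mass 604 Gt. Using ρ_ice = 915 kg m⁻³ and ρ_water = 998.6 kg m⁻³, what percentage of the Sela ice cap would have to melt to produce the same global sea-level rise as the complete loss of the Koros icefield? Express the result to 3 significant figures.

Equal sea-level rise means equal mass of meltwater, i.e. equal mass of ice lost.
Ice mass of Koros: 6.040×10^14 kg; ice mass of Sela: 2.450×10^16 kg.
Fraction required = 6.040×10^14 / 2.450×10^16 = 0.0247 → 2.47 %.

≈ 2.47 %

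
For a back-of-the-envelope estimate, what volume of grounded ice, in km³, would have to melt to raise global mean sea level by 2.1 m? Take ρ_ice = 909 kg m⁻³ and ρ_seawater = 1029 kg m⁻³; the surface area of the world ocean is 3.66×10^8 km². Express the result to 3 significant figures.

≈ 8.70×10^5 km³

Required water volume = Δh × A = 2.1 m × 3.66×10^14 m² = 7.686×10^14 m³ = 7.686×10^5 km³.
Ice volume = water volume × ρ_w/ρ_ice = 7.686×10^5 × 1029/909 = 8.70×10^5 km³.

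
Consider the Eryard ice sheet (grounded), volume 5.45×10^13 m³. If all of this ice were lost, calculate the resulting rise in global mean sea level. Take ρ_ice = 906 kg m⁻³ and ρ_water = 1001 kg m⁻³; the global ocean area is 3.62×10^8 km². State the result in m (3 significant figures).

Eryard: 5.45×10^13 m³ × (906/1001) = 4.933×10^13 m³ of water.
Spread over 3.62×10^14 m² of ocean, Δh = 4.933×10^13 / 3.62×10^14 = 0.136 m.

≈ 0.136 m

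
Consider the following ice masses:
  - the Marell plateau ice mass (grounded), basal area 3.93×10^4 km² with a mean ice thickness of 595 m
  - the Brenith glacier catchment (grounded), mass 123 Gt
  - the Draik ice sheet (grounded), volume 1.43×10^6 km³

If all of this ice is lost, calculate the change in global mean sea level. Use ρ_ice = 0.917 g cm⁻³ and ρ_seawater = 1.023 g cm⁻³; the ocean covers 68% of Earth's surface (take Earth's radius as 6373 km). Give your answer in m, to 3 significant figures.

Marell: ice volume = 3.93×10^4 km² × 595 m = 2.338×10^4 km³; 2.338×10^4 × (917/1023) = 2.096×10^4 km³ of water.
Brenith: 123 Gt = 1.230×10^14 kg; dividing by ρ_w = 1.023 g cm⁻³ = 1023 kg m⁻³ gives 1.202×10^11 m³ of water.
Draik: 1.43×10^6 km³ × (917/1023) = 1.282×10^6 km³ of water.
Total added water ≈ 1.303×10^15 m³ over 3.47×10^14 m² → Δh = 3.75 m.

≈ 3.75 m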